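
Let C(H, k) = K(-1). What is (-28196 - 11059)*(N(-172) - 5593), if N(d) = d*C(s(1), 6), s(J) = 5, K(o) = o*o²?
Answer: 212801355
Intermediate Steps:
K(o) = o³
C(H, k) = -1 (C(H, k) = (-1)³ = -1)
N(d) = -d (N(d) = d*(-1) = -d)
(-28196 - 11059)*(N(-172) - 5593) = (-28196 - 11059)*(-1*(-172) - 5593) = -39255*(172 - 5593) = -39255*(-5421) = 212801355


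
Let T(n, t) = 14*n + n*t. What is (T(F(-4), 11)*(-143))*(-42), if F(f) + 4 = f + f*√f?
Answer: -1201200 - 1201200*I ≈ -1.2012e+6 - 1.2012e+6*I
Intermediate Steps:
F(f) = -4 + f + f^(3/2) (F(f) = -4 + (f + f*√f) = -4 + (f + f^(3/2)) = -4 + f + f^(3/2))
(T(F(-4), 11)*(-143))*(-42) = (((-4 - 4 + (-4)^(3/2))*(14 + 11))*(-143))*(-42) = (((-4 - 4 - 8*I)*25)*(-143))*(-42) = (((-8 - 8*I)*25)*(-143))*(-42) = ((-200 - 200*I)*(-143))*(-42) = (28600 + 28600*I)*(-42) = -1201200 - 1201200*I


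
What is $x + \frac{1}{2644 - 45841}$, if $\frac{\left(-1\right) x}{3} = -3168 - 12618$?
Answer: $\frac{2045723525}{43197} \approx 47358.0$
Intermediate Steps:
$x = 47358$ ($x = - 3 \left(-3168 - 12618\right) = \left(-3\right) \left(-15786\right) = 47358$)
$x + \frac{1}{2644 - 45841} = 47358 + \frac{1}{2644 - 45841} = 47358 + \frac{1}{-43197} = 47358 - \frac{1}{43197} = \frac{2045723525}{43197}$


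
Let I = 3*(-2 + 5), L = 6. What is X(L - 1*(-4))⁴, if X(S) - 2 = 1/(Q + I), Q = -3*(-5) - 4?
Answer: 2825761/160000 ≈ 17.661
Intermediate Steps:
I = 9 (I = 3*3 = 9)
Q = 11 (Q = 15 - 4 = 11)
X(S) = 41/20 (X(S) = 2 + 1/(11 + 9) = 2 + 1/20 = 41/20)
X(L - 1*(-4))⁴ = (41/20)⁴ = 2825761/160000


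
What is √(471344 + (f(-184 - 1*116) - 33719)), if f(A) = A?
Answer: 35*√357 ≈ 661.31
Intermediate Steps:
√(471344 + (f(-184 - 1*116) - 33719)) = √(471344 + ((-184 - 1*116) - 33719)) = √(471344 + ((-184 - 116) - 33719)) = √(471344 + (-300 - 33719)) = √(471344 - 34019) = √437325 = 35*√357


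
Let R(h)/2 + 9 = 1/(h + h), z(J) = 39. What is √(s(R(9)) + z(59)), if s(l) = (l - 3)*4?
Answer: I*√401/3 ≈ 6.675*I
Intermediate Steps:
R(h) = -18 + 1/h (R(h) = -18 + 2/(h + h) = -18 + 2/((2*h)) = -18 + 2*(1/(2*h)) = -18 + 1/h)
s(l) = -12 + 4*l (s(l) = (-3 + l)*4 = -12 + 4*l)
√(s(R(9)) + z(59)) = √((-12 + 4*(-18 + 1/9)) + 39) = √((-12 + 4*(-18 + ⅑)) + 39) = √((-12 + 4*(-161/9)) + 39) = √((-12 - 644/9) + 39) = √(-752/9 + 39) = √(-401/9) = I*√401/3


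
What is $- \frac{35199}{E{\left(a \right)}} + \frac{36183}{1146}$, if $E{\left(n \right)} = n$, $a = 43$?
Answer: $- \frac{12927395}{16426} \approx -787.01$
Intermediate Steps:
$- \frac{35199}{E{\left(a \right)}} + \frac{36183}{1146} = - \frac{35199}{43} + \frac{36183}{1146} = \left(-35199\right) \frac{1}{43} + 36183 \cdot \frac{1}{1146} = - \frac{35199}{43} + \frac{12061}{382} = - \frac{12927395}{16426}$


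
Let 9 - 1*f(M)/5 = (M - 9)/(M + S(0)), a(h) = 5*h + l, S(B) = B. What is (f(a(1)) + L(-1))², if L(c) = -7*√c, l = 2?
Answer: 103224/49 - 650*I ≈ 2106.6 - 650.0*I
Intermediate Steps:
a(h) = 2 + 5*h (a(h) = 5*h + 2 = 2 + 5*h)
f(M) = 45 - 5*(-9 + M)/M (f(M) = 45 - 5*(M - 9)/(M + 0) = 45 - 5*(-9 + M)/M)
(f(a(1)) + L(-1))² = ((40 + 45/(2 + 5*1)) - 7*I)² = ((40 + 45/(2 + 5)) - 7*I)² = ((40 + 45/7) - 7*I)² = (325/7 - 7*I)²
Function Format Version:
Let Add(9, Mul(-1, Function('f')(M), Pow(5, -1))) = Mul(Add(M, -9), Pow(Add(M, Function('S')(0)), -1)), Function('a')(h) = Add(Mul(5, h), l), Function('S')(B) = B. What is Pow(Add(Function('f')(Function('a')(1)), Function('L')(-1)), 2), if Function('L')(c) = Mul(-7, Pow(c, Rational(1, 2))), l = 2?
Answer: Add(Rational(103224, 49), Mul(-650, I)) ≈ Add(2106.6, Mul(-650.00, I))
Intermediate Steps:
Function('a')(h) = Add(2, Mul(5, h)) (Function('a')(h) = Add(Mul(5, h), 2) = Add(2, Mul(5, h)))
Function('f')(M) = Add(45, Mul(-5, Pow(M, -1), Add(-9, M))) (Function('f')(M) = Add(45, Mul(-5, Mul(Add(M, -9), Pow(Add(M, 0), -1)))) = Add(45, Mul(-5, Mul(Add(-9, M), Pow(M, -1)))) = Add(45, Mul(-5, Mul(Pow(M, -1), Add(-9, M)))) = Add(45, Mul(-5, Pow(M, -1), Add(-9, M))))
Pow(Add(Function('f')(Function('a')(1)), Function('L')(-1)), 2) = Pow(Add(Add(40, Mul(45, Pow(Add(2, Mul(5, 1)), -1))), Mul(-7, Pow(-1, Rational(1, 2)))), 2) = Pow(Add(Add(40, Mul(45, Pow(Add(2, 5), -1))), Mul(-7, I)), 2) = Pow(Add(Add(40, Mul(45, Pow(7, -1))), Mul(-7, I)), 2) = Pow(Add(Add(40, Mul(45, Rational(1, 7))), Mul(-7, I)), 2) = Pow(Add(Add(40, Rational(45, 7)), Mul(-7, I)), 2) = Pow(Add(Rational(325, 7), Mul(-7, I)), 2)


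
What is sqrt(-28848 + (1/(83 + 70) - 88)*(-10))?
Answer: I*sqrt(72744938)/51 ≈ 167.24*I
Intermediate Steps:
sqrt(-28848 + (1/(83 + 70) - 88)*(-10)) = sqrt(-28848 + (1/153 - 88)*(-10)) = sqrt(-28848 - 13463/153*(-10)) = sqrt(-28848 + 134630/153) = sqrt(-4279114/153) = I*sqrt(72744938)/51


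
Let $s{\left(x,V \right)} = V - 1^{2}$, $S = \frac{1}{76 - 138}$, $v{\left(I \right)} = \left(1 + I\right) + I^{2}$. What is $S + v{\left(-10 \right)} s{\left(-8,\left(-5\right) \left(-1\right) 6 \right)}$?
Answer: $\frac{163617}{62} \approx 2639.0$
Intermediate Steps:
$v{\left(I \right)} = 1 + I + I^{2}$
$S = - \frac{1}{62}$ ($S = \frac{1}{-62} = - \frac{1}{62} \approx -0.016129$)
$s{\left(x,V \right)} = -1 + V$ ($s{\left(x,V \right)} = V - 1 = -1 + V$)
$S + v{\left(-10 \right)} s{\left(-8,\left(-5\right) \left(-1\right) 6 \right)} = - \frac{1}{62} + \left(1 - 10 + \left(-10\right)^{2}\right) \left(-1 + \left(-5\right) \left(-1\right) 6\right) = - \frac{1}{62} + \left(1 - 10 + 100\right) \left(-1 + 5 \cdot 6\right) = - \frac{1}{62} + 91 \left(-1 + 30\right) = - \frac{1}{62} + 91 \cdot 29 = - \frac{1}{62} + 2639 = \frac{163617}{62}$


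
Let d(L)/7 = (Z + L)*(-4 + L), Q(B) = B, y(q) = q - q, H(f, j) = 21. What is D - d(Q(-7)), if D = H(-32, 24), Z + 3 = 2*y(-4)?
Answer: -749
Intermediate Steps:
y(q) = 0
Z = -3 (Z = -3 + 2*0 = -3 + 0 = -3)
D = 21
d(L) = 7*(-4 + L)*(-3 + L) (d(L) = 7*((-3 + L)*(-4 + L)) = 7*((-4 + L)*(-3 + L)) = 7*(-4 + L)*(-3 + L))
D - d(Q(-7)) = 21 - (84 - 49*(-7) + 7*(-7)**2) = 21 - (84 + 343 + 7*49) = 21 - (84 + 343 + 343) = 21 - 1*770 = 21 - 770 = -749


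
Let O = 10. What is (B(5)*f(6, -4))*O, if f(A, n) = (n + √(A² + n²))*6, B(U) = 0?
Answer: 0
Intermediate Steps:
f(A, n) = 6*n + 6*√(A² + n²)
(B(5)*f(6, -4))*O = (0*(6*(-4) + 6*√(6² + (-4)²)))*10 = (0*(-24 + 6*√(36 + 16)))*10 = (0*(-24 + 6*√52))*10 = (0*(-24 + 6*(2*√13)))*10 = (0*(-24 + 12*√13))*10 = 0*10 = 0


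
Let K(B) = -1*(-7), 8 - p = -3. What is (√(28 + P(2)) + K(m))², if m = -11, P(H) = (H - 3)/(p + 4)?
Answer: (105 + √6285)²/225 ≈ 150.93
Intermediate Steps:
p = 11 (p = 8 - 1*(-3) = 8 + 3 = 11)
P(H) = -⅕ + H/15 (P(H) = (H - 3)/(11 + 4) = (-3 + H)/15 = (-3 + H)*(1/15) = -⅕ + H/15)
K(B) = 7
(√(28 + P(2)) + K(m))² = (√(28 + (-⅕ + (1/15)*2)) + 7)² = (√(28 + (-⅕ + 2/15)) + 7)² = (√(28 - 1/15) + 7)² = (√(419/15) + 7)² = (√6285/15 + 7)² = (7 + √6285/15)²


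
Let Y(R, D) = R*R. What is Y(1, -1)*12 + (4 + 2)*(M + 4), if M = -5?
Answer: 6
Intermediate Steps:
Y(R, D) = R²
Y(1, -1)*12 + (4 + 2)*(M + 4) = 1²*12 + (4 + 2)*(-5 + 4) = 1*12 + 6*(-1) = 12 - 6 = 6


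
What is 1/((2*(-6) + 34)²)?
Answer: 1/484 ≈ 0.0020661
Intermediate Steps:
1/((2*(-6) + 34)²) = 1/((-12 + 34)²) = 1/(22²) = 1/484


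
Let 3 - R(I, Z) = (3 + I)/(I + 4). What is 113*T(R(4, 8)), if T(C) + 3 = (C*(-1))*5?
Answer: -12317/8 ≈ -1539.6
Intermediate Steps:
R(I, Z) = 3 - (3 + I)/(4 + I) (R(I, Z) = 3 - (3 + I)/(I + 4) = 3 - (3 + I)/(4 + I))
T(C) = -3 - 5*C (T(C) = -3 + (C*(-1))*5 = -3 - C*5 = -3 - 5*C)
113*T(R(4, 8)) = 113*(-3 - 5*(9 + 2*4)/(4 + 4)) = 113*(-3 - 5*(9 + 8)/8) = 113*(-3 - 5*17/8) = 113*(-3 - 85/8) = 113*(-109/8) = -12317/8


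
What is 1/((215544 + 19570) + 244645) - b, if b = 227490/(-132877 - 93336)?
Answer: 109140601123/108527722667 ≈ 1.0056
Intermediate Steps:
b = -227490/226213 (b = 227490/(-226213) = 227490*(-1/226213) = -227490/226213 ≈ -1.0056)
1/((215544 + 19570) + 244645) - b = 1/((215544 + 19570) + 244645) - 1*(-227490/226213) = 1/(235114 + 244645) + 227490/226213 = 1/479759 + 227490/226213 = 109140601123/108527722667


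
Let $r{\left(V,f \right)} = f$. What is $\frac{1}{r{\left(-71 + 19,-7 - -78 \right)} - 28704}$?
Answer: $- \frac{1}{28633} \approx -3.4925 \cdot 10^{-5}$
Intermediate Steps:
$\frac{1}{r{\left(-71 + 19,-7 - -78 \right)} - 28704} = \frac{1}{\left(-7 - -78\right) - 28704} = \frac{1}{\left(-7 + 78\right) - 28704} = \frac{1}{71 - 28704} = \frac{1}{-28633} = - \frac{1}{28633}$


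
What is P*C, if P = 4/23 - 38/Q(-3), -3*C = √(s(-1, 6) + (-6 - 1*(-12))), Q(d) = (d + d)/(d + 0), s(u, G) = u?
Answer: 433*√5/69 ≈ 14.032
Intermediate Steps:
Q(d) = 2 (Q(d) = (2*d)/d = 2)
C = -√5/3 (C = -√(-1 + (-6 - 1*(-12)))/3 = -√(-1 + (-6 + 12))/3 = -√(-1 + 6)/3 = -√5/3 ≈ -0.74536)
P = -433/23 (P = 4/23 - 38/2 = 4*(1/23) - 38*½ = 4/23 - 19 = -433/23 ≈ -18.826)
P*C = -(-433)*√5/69 = 433*√5/69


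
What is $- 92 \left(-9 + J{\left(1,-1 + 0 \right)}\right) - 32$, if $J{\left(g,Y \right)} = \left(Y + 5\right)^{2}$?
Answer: $-676$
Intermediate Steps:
$J{\left(g,Y \right)} = \left(5 + Y\right)^{2}$
$- 92 \left(-9 + J{\left(1,-1 + 0 \right)}\right) - 32 = - 92 \left(-9 + \left(5 + \left(-1 + 0\right)\right)^{2}\right) - 32 = - 92 \left(-9 + \left(5 - 1\right)^{2}\right) - 32 = - 92 \left(-9 + 4^{2}\right) - 32 = - 92 \left(-9 + 16\right) - 32 = \left(-92\right) 7 - 32 = -644 - 32 = -676$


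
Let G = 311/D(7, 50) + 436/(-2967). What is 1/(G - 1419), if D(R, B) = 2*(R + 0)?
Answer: -41538/58025789 ≈ -0.00071585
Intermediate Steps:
D(R, B) = 2*R
G = 916633/41538 (G = 311/((2*7)) + 436/(-2967) = 311/14 + 436*(-1/2967) = 311*(1/14) - 436/2967 = 311/14 - 436/2967 = 916633/41538 ≈ 22.067)
1/(G - 1419) = 1/(916633/41538 - 1419) = 1/(-58025789/41538) = -41538/58025789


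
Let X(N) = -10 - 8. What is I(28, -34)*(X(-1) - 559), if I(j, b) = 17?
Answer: -9809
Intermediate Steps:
X(N) = -18
I(28, -34)*(X(-1) - 559) = 17*(-18 - 559) = 17*(-577) = -9809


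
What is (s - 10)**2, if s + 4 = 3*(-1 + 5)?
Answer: 4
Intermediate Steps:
s = 8 (s = -4 + 3*(-1 + 5) = -4 + 3*4 = -4 + 12 = 8)
(s - 10)**2 = (8 - 10)**2 = (-2)**2 = 4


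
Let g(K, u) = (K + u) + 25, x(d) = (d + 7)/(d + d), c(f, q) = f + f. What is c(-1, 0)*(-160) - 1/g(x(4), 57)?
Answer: 213432/667 ≈ 319.99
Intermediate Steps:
c(f, q) = 2*f
x(d) = (7 + d)/(2*d) (x(d) = (7 + d)/((2*d)) = (7 + d)*(1/(2*d)) = (7 + d)/(2*d))
g(K, u) = 25 + K + u
c(-1, 0)*(-160) - 1/g(x(4), 57) = (2*(-1))*(-160) - 1/(25 + (½)*(7 + 4)/4 + 57) = -2*(-160) - 1/(25 + (½)*(¼)*11 + 57) = 320 - 1/(25 + 11/8 + 57) = 320 - 1/667/8 = 320 - 1*8/667 = 320 - 8/667 = 213432/667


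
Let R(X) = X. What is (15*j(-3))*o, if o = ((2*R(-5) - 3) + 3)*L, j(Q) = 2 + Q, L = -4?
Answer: -600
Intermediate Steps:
o = 40 (o = ((2*(-5) - 3) + 3)*(-4) = ((-10 - 3) + 3)*(-4) = (-13 + 3)*(-4) = -10*(-4) = 40)
(15*j(-3))*o = (15*(2 - 3))*40 = (15*(-1))*40 = -15*40 = -600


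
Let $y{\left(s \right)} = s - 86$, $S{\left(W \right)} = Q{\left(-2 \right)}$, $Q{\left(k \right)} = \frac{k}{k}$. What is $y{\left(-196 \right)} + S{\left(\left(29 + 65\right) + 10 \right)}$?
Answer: $-281$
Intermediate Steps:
$Q{\left(k \right)} = 1$
$S{\left(W \right)} = 1$
$y{\left(s \right)} = -86 + s$
$y{\left(-196 \right)} + S{\left(\left(29 + 65\right) + 10 \right)} = \left(-86 - 196\right) + 1 = -282 + 1 = -281$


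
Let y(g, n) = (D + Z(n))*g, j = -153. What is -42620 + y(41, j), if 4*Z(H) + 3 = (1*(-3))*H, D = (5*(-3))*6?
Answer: -41636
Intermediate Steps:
D = -90 (D = -15*6 = -90)
Z(H) = -¾ - 3*H/4 (Z(H) = -¾ + ((1*(-3))*H)/4 = -¾ + (-3*H)/4 = -¾ - 3*H/4)
y(g, n) = g*(-363/4 - 3*n/4) (y(g, n) = (-90 + (-¾ - 3*n/4))*g = (-363/4 - 3*n/4)*g = g*(-363/4 - 3*n/4))
-42620 + y(41, j) = -42620 - ¾*41*(121 - 153) = -42620 - ¾*41*(-32) = -42620 + 984 = -41636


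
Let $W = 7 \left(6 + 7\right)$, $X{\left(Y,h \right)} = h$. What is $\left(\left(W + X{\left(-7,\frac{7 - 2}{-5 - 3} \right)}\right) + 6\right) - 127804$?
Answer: $- \frac{1021661}{8} \approx -1.2771 \cdot 10^{5}$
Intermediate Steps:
$W = 91$ ($W = 7 \cdot 13 = 91$)
$\left(\left(W + X{\left(-7,\frac{7 - 2}{-5 - 3} \right)}\right) + 6\right) - 127804 = \left(\left(91 + \frac{7 - 2}{-5 - 3}\right) + 6\right) - 127804 = \left(\left(91 + \frac{5}{-8}\right) + 6\right) - 127804 = \left(\left(91 + 5 \left(- \frac{1}{8}\right)\right) + 6\right) - 127804 = \left(\left(91 - \frac{5}{8}\right) + 6\right) - 127804 = \left(\frac{723}{8} + 6\right) - 127804 = \frac{771}{8} - 127804 = - \frac{1021661}{8}$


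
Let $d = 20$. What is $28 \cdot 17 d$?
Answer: $9520$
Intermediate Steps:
$28 \cdot 17 d = 28 \cdot 17 \cdot 20 = 476 \cdot 20 = 9520$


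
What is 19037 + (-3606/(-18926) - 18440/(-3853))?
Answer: 694288340422/36460939 ≈ 19042.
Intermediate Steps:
19037 + (-3606/(-18926) - 18440/(-3853)) = 19037 + (-3606*(-1/18926) - 18440*(-1/3853)) = 19037 + (1803/9463 + 18440/3853) = 19037 + 181444679/36460939 = 694288340422/36460939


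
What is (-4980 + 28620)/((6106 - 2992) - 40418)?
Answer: -2955/4663 ≈ -0.63371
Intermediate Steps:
(-4980 + 28620)/((6106 - 2992) - 40418) = 23640/(3114 - 40418) = 23640/(-37304) = 23640*(-1/37304) = -2955/4663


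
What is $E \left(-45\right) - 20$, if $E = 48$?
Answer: $-2180$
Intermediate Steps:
$E \left(-45\right) - 20 = 48 \left(-45\right) - 20 = -2160 - 20 = -2180$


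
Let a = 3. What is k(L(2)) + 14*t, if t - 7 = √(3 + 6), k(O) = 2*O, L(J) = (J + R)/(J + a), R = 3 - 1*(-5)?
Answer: 144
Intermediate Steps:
R = 8 (R = 3 + 5 = 8)
L(J) = (8 + J)/(3 + J) (L(J) = (J + 8)/(J + 3) = (8 + J)/(3 + J))
t = 10 (t = 7 + √(3 + 6) = 7 + √9 = 7 + 3 = 10)
k(L(2)) + 14*t = 2*((8 + 2)/(3 + 2)) + 14*10 = 2*(10/5) + 140 = 2*((⅕)*10) + 140 = 2*2 + 140 = 4 + 140 = 144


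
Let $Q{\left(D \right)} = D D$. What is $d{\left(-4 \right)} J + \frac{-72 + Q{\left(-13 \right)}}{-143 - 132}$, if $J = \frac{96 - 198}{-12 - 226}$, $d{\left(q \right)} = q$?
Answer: $- \frac{3979}{1925} \approx -2.067$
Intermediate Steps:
$Q{\left(D \right)} = D^{2}$
$J = \frac{3}{7}$ ($J = - \frac{102}{-238} = \left(-102\right) \left(- \frac{1}{238}\right) = \frac{3}{7} \approx 0.42857$)
$d{\left(-4 \right)} J + \frac{-72 + Q{\left(-13 \right)}}{-143 - 132} = \left(-4\right) \frac{3}{7} + \frac{-72 + \left(-13\right)^{2}}{-143 - 132} = - \frac{12}{7} + \frac{-72 + 169}{-275} = - \frac{12}{7} + 97 \left(- \frac{1}{275}\right) = - \frac{12}{7} - \frac{97}{275} = - \frac{3979}{1925}$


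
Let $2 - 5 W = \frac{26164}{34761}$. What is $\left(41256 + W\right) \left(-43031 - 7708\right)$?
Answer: $- \frac{121275384253894}{57935} \approx -2.0933 \cdot 10^{9}$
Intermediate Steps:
$W = \frac{43358}{173805}$ ($W = \frac{2}{5} - \frac{26164 \cdot \frac{1}{34761}}{5} = \frac{2}{5} - \frac{26164}{173805} = \frac{43358}{173805} \approx 0.24946$)
$\left(41256 + W\right) \left(-43031 - 7708\right) = \left(41256 + \frac{43358}{173805}\right) \left(-43031 - 7708\right) = \frac{7170542438}{173805} \left(-50739\right) = - \frac{121275384253894}{57935}$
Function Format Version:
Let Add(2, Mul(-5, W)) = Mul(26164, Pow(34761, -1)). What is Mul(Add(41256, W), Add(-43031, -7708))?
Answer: Rational(-121275384253894, 57935) ≈ -2.0933e+9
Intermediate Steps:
W = Rational(43358, 173805) (W = Add(Rational(2, 5), Mul(Rational(-1, 5), Mul(26164, Pow(34761, -1)))) = Add(Rational(2, 5), Mul(Rational(-1, 5), Mul(26164, Rational(1, 34761)))) = Add(Rational(2, 5), Mul(Rational(-1, 5), Rational(26164, 34761))) = Add(Rational(2, 5), Rational(-26164, 173805)) = Rational(43358, 173805) ≈ 0.24946)
Mul(Add(41256, W), Add(-43031, -7708)) = Mul(Add(41256, Rational(43358, 173805)), Add(-43031, -7708)) = Mul(Rational(7170542438, 173805), -50739) = Rational(-121275384253894, 57935)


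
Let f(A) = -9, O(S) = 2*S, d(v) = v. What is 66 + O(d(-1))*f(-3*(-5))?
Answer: 84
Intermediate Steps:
66 + O(d(-1))*f(-3*(-5)) = 66 + (2*(-1))*(-9) = 66 - 2*(-9) = 66 + 18 = 84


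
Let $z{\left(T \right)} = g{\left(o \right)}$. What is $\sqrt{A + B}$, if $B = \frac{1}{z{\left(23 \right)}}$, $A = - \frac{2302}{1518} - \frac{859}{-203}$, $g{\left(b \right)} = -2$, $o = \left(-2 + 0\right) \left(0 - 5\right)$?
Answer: $\frac{\sqrt{210339449166}}{308154} \approx 1.4883$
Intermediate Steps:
$o = 10$ ($o = \left(-2\right) \left(-5\right) = 10$)
$z{\left(T \right)} = -2$
$A = \frac{418328}{154077}$ ($A = \left(-2302\right) \frac{1}{1518} - - \frac{859}{203} = - \frac{1151}{759} + \frac{859}{203} = \frac{418328}{154077} \approx 2.7151$)
$B = - \frac{1}{2}$ ($B = \frac{1}{-2} = - \frac{1}{2} \approx -0.5$)
$\sqrt{A + B} = \sqrt{\frac{418328}{154077} - \frac{1}{2}} = \sqrt{\frac{682579}{308154}} = \frac{\sqrt{210339449166}}{308154}$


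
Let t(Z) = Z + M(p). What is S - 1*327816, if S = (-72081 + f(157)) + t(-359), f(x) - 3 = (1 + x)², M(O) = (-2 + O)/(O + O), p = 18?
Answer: -3377597/9 ≈ -3.7529e+5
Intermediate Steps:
M(O) = (-2 + O)/(2*O) (M(O) = (-2 + O)/((2*O)) = (-2 + O)*(1/(2*O)) = (-2 + O)/(2*O))
f(x) = 3 + (1 + x)²
t(Z) = 4/9 + Z (t(Z) = Z + (½)*(-2 + 18)/18 = Z + (½)*(1/18)*16 = Z + 4/9 = 4/9 + Z)
S = -427253/9 (S = (-72081 + (3 + (1 + 157)²)) + (4/9 - 359) = (-72081 + (3 + 158²)) - 3227/9 = (-72081 + (3 + 24964)) - 3227/9 = (-72081 + 24967) - 3227/9 = -47114 - 3227/9 = -427253/9 ≈ -47473.)
S - 1*327816 = -427253/9 - 1*327816 = -427253/9 - 327816 = -3377597/9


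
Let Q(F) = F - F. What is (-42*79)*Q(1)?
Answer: 0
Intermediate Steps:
Q(F) = 0
(-42*79)*Q(1) = -42*79*0 = -3318*0 = 0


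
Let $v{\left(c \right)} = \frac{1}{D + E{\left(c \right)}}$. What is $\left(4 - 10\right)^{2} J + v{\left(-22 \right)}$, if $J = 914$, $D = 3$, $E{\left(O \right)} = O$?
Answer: $\frac{625175}{19} \approx 32904.0$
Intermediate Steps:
$v{\left(c \right)} = \frac{1}{3 + c}$
$\left(4 - 10\right)^{2} J + v{\left(-22 \right)} = \left(4 - 10\right)^{2} \cdot 914 + \frac{1}{3 - 22} = \left(-6\right)^{2} \cdot 914 + \frac{1}{-19} = 36 \cdot 914 - \frac{1}{19} = 32904 - \frac{1}{19} = \frac{625175}{19}$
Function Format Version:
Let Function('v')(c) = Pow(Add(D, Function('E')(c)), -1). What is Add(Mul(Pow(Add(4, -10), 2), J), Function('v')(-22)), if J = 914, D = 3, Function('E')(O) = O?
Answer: Rational(625175, 19) ≈ 32904.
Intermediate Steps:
Function('v')(c) = Pow(Add(3, c), -1)
Add(Mul(Pow(Add(4, -10), 2), J), Function('v')(-22)) = Add(Mul(Pow(Add(4, -10), 2), 914), Pow(Add(3, -22), -1)) = Add(Mul(Pow(-6, 2), 914), Pow(-19, -1)) = Add(Mul(36, 914), Rational(-1, 19)) = Add(32904, Rational(-1, 19)) = Rational(625175, 19)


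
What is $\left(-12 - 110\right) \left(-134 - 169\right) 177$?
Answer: $6542982$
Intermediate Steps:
$\left(-12 - 110\right) \left(-134 - 169\right) 177 = \left(-12 - 110\right) \left(-303\right) 177 = \left(-122\right) \left(-303\right) 177 = 36966 \cdot 177 = 6542982$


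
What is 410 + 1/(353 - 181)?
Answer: 70521/172 ≈ 410.01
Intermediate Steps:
410 + 1/(353 - 181) = 410 + 1/172 = 70521/172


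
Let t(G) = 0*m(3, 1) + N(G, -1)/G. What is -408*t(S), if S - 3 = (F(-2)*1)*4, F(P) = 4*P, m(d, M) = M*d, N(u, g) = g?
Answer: -408/29 ≈ -14.069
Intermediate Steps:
S = -29 (S = 3 + ((4*(-2))*1)*4 = 3 - 8*1*4 = 3 - 8*4 = 3 - 32 = -29)
t(G) = -1/G (t(G) = 0*(1*3) - 1/G = 0*3 - 1/G = 0 - 1/G = -1/G)
-408*t(S) = -(-408)/(-29) = -(-408)*(-1)/29 = -408*1/29 = -408/29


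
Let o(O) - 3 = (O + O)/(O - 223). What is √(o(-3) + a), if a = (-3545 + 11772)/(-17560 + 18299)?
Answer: √98737758223/83507 ≈ 3.7629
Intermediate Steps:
a = 8227/739 ≈ 11.133
o(O) = 3 + 2*O/(-223 + O) (o(O) = 3 + (O + O)/(O - 223) = 3 + (2*O)/(-223 + O) = 3 + 2*O/(-223 + O))
√(o(-3) + a) = √((-669 + 5*(-3))/(-223 - 3) + 8227/739) = √((-669 - 15)/(-226) + 8227/739) = √(-1/226*(-684) + 8227/739) = √(342/113 + 8227/739) = √(1182389/83507) = √98737758223/83507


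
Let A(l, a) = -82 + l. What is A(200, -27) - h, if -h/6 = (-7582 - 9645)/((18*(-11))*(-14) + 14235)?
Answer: 634488/5669 ≈ 111.92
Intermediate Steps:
h = 34454/5669 (h = -6*(-7582 - 9645)/((18*(-11))*(-14) + 14235) = -(-103362)/(-198*(-14) + 14235) = -(-103362)/(2772 + 14235) = -(-103362)/17007 = -6*(-17227/17007) = 34454/5669 ≈ 6.0776)
A(200, -27) - h = (-82 + 200) - 1*34454/5669 = 118 - 34454/5669 = 634488/5669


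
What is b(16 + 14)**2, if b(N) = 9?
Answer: 81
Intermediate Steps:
b(16 + 14)**2 = 9**2 = 81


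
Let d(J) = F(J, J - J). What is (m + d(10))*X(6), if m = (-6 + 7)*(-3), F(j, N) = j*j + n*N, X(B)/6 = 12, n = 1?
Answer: 6984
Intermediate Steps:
X(B) = 72 (X(B) = 6*12 = 72)
F(j, N) = N + j**2 (F(j, N) = j*j + 1*N = j**2 + N = N + j**2)
m = -3 (m = 1*(-3) = -3)
d(J) = J**2 (d(J) = (J - J) + J**2 = 0 + J**2 = J**2)
(m + d(10))*X(6) = (-3 + 10**2)*72 = (-3 + 100)*72 = 97*72 = 6984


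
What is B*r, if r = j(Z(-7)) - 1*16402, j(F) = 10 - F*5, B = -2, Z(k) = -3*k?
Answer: 32994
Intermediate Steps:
j(F) = 10 - 5*F
r = -16497 (r = (10 - (-15)*(-7)) - 1*16402 = (10 - 5*21) - 16402 = (10 - 105) - 16402 = -95 - 16402 = -16497)
B*r = -2*(-16497) = 32994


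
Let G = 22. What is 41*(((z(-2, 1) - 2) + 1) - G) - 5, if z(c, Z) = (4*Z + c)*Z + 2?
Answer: -784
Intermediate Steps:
z(c, Z) = 2 + Z*(c + 4*Z) (z(c, Z) = (c + 4*Z)*Z + 2 = Z*(c + 4*Z) + 2 = 2 + Z*(c + 4*Z))
41*(((z(-2, 1) - 2) + 1) - G) - 5 = 41*((((2 + 4*1² + 1*(-2)) - 2) + 1) - 1*22) - 5 = 41*((((2 + 4*1 - 2) - 2) + 1) - 22) - 5 = 41*((((2 + 4 - 2) - 2) + 1) - 22) - 5 = 41*(((4 - 2) + 1) - 22) - 5 = 41*((2 + 1) - 22) - 5 = 41*(3 - 22) - 5 = 41*(-19) - 5 = -779 - 5 = -784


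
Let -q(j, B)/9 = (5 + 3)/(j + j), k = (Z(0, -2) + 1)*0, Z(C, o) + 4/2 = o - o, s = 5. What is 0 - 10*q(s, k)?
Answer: 72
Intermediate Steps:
Z(C, o) = -2 (Z(C, o) = -2 + (o - o) = -2 + 0 = -2)
k = 0 (k = (-2 + 1)*0 = -1*0 = 0)
q(j, B) = -36/j (q(j, B) = -9*(5 + 3)/(j + j) = -72/(2*j) = -72*1/(2*j) = -36/j)
0 - 10*q(s, k) = 0 - (-360)/5 = 0 - 10*(-36/5) = 0 + 72 = 72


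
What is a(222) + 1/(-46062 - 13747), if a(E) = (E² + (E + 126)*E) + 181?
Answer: 7579056288/59809 ≈ 1.2672e+5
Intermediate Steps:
a(E) = 181 + E² + E*(126 + E) (a(E) = (E² + (126 + E)*E) + 181 = (E² + E*(126 + E)) + 181 = 181 + E² + E*(126 + E))
a(222) + 1/(-46062 - 13747) = (181 + 2*222² + 126*222) + 1/(-46062 - 13747) = (181 + 2*49284 + 27972) + 1/(-59809) = (181 + 98568 + 27972) - 1/59809 = 126721 - 1/59809 = 7579056288/59809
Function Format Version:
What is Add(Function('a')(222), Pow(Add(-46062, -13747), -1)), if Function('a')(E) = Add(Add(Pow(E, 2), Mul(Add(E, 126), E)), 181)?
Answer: Rational(7579056288, 59809) ≈ 1.2672e+5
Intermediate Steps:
Function('a')(E) = Add(181, Pow(E, 2), Mul(E, Add(126, E))) (Function('a')(E) = Add(Add(Pow(E, 2), Mul(Add(126, E), E)), 181) = Add(Add(Pow(E, 2), Mul(E, Add(126, E))), 181) = Add(181, Pow(E, 2), Mul(E, Add(126, E))))
Add(Function('a')(222), Pow(Add(-46062, -13747), -1)) = Add(Add(181, Mul(2, Pow(222, 2)), Mul(126, 222)), Pow(Add(-46062, -13747), -1)) = Add(Add(181, Mul(2, 49284), 27972), Pow(-59809, -1)) = Add(Add(181, 98568, 27972), Rational(-1, 59809)) = Add(126721, Rational(-1, 59809)) = Rational(7579056288, 59809)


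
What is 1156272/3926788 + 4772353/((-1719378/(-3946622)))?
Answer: 9244971406206238603/843954112233 ≈ 1.0954e+7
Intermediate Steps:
1156272/3926788 + 4772353/((-1719378/(-3946622))) = 1156272*(1/3926788) + 4772353/((-1719378*(-1/3946622))) = 289068/981697 + 4772353/(859689/1973311) = 289068/981697 + 4772353*(1973311/859689) = 289068/981697 + 9417336670783/859689 = 9244971406206238603/843954112233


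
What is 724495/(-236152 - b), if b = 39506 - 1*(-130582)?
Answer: -144899/81248 ≈ -1.7834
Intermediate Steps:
b = 170088 (b = 39506 + 130582 = 170088)
724495/(-236152 - b) = 724495/(-236152 - 1*170088) = 724495/(-236152 - 170088) = 724495/(-406240) = 724495*(-1/406240) = -144899/81248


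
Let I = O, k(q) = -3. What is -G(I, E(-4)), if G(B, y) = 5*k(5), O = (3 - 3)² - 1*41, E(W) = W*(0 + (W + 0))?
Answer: 15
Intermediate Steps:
E(W) = W² (E(W) = W*(0 + W) = W*W = W²)
O = -41 (O = 0² - 41 = 0 - 41 = -41)
I = -41
G(B, y) = -15 (G(B, y) = 5*(-3) = -15)
-G(I, E(-4)) = -1*(-15) = 15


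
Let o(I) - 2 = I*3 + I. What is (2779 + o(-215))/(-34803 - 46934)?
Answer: -1921/81737 ≈ -0.023502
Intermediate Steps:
o(I) = 2 + 4*I (o(I) = 2 + (I*3 + I) = 2 + (3*I + I) = 2 + 4*I)
(2779 + o(-215))/(-34803 - 46934) = (2779 + (2 + 4*(-215)))/(-34803 - 46934) = (2779 + (2 - 860))/(-81737) = (2779 - 858)*(-1/81737) = 1921*(-1/81737) = -1921/81737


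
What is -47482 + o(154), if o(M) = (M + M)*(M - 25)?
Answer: -7750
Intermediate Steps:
o(M) = 2*M*(-25 + M) (o(M) = (2*M)*(-25 + M) = 2*M*(-25 + M))
-47482 + o(154) = -47482 + 2*154*(-25 + 154) = -47482 + 2*154*129 = -47482 + 39732 = -7750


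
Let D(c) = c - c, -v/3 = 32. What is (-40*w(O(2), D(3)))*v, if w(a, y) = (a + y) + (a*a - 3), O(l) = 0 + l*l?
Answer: 65280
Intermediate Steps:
v = -96 (v = -3*32 = -96)
D(c) = 0
O(l) = l² (O(l) = 0 + l² = l²)
w(a, y) = -3 + a + y + a² (w(a, y) = (a + y) + (a² - 3) = (a + y) + (-3 + a²) = -3 + a + y + a²)
(-40*w(O(2), D(3)))*v = -40*(-3 + 2² + 0 + (2²)²)*(-96) = -40*(-3 + 4 + 0 + 4²)*(-96) = -40*(-3 + 4 + 0 + 16)*(-96) = -40*17*(-96) = -680*(-96) = 65280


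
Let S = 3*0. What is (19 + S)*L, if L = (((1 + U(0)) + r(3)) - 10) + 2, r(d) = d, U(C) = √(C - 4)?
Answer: -76 + 38*I ≈ -76.0 + 38.0*I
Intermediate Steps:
U(C) = √(-4 + C)
S = 0
L = -4 + 2*I (L = (((1 + √(-4 + 0)) + 3) - 10) + 2 = (((1 + √(-4)) + 3) - 10) + 2 = (((1 + 2*I) + 3) - 10) + 2 = ((4 + 2*I) - 10) + 2 = (-6 + 2*I) + 2 = -4 + 2*I ≈ -4.0 + 2.0*I)
(19 + S)*L = (19 + 0)*(-4 + 2*I) = 19*(-4 + 2*I) = -76 + 38*I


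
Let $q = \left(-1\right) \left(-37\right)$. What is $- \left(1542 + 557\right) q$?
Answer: $-77663$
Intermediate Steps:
$q = 37$
$- \left(1542 + 557\right) q = - \left(1542 + 557\right) 37 = - 2099 \cdot 37 = \left(-1\right) 77663 = -77663$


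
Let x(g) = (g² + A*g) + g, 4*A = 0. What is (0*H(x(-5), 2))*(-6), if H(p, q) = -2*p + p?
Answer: 0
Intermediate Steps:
A = 0 (A = (¼)*0 = 0)
x(g) = g + g² (x(g) = (g² + 0*g) + g = (g² + 0) + g = g² + g = g + g²)
H(p, q) = -p
(0*H(x(-5), 2))*(-6) = (0*(-(-5)*(1 - 5)))*(-6) = (0*(-(-5)*(-4)))*(-6) = (0*(-1*20))*(-6) = (0*(-20))*(-6) = 0*(-6) = 0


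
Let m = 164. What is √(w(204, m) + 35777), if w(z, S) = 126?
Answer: √35903 ≈ 189.48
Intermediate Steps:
√(w(204, m) + 35777) = √(126 + 35777) = √35903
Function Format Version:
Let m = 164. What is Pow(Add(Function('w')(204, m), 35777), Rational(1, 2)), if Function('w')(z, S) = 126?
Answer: Pow(35903, Rational(1, 2)) ≈ 189.48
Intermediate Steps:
Pow(Add(Function('w')(204, m), 35777), Rational(1, 2)) = Pow(Add(126, 35777), Rational(1, 2)) = Pow(35903, Rational(1, 2))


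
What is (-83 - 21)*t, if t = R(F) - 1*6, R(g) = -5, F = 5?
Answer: 1144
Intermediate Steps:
t = -11 (t = -5 - 1*6 = -5 - 6 = -11)
(-83 - 21)*t = (-83 - 21)*(-11) = -104*(-11) = 1144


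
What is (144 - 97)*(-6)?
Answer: -282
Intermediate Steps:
(144 - 97)*(-6) = 47*(-6) = -282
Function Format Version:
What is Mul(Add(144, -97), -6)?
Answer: -282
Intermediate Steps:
Mul(Add(144, -97), -6) = Mul(47, -6) = -282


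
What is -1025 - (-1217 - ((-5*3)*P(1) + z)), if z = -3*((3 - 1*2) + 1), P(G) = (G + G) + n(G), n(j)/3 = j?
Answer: 111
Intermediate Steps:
n(j) = 3*j
P(G) = 5*G (P(G) = (G + G) + 3*G = 2*G + 3*G = 5*G)
z = -6 (z = -3*((3 - 2) + 1) = -3*(1 + 1) = -3*2 = -6)
-1025 - (-1217 - ((-5*3)*P(1) + z)) = -1025 - (-1217 - ((-5*3)*(5*1) - 6)) = -1025 - (-1217 - (-15*5 - 6)) = -1025 - (-1217 - (-75 - 6)) = -1025 - (-1217 - 1*(-81)) = -1025 - (-1217 + 81) = -1025 - 1*(-1136) = -1025 + 1136 = 111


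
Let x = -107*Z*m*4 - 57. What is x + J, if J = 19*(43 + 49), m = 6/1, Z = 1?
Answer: -877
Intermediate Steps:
m = 6 (m = 6*1 = 6)
J = 1748 (J = 19*92 = 1748)
x = -2625 (x = -107*1*6*4 - 57 = -642*4 - 57 = -107*24 - 57 = -2568 - 57 = -2625)
x + J = -2625 + 1748 = -877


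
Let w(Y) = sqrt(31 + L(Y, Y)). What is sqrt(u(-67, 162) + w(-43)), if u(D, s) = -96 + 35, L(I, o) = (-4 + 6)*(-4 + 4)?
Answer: sqrt(-61 + sqrt(31)) ≈ 7.4453*I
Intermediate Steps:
L(I, o) = 0 (L(I, o) = 2*0 = 0)
u(D, s) = -61
w(Y) = sqrt(31) (w(Y) = sqrt(31 + 0) = sqrt(31))
sqrt(u(-67, 162) + w(-43)) = sqrt(-61 + sqrt(31))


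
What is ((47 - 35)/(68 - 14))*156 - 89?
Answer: -163/3 ≈ -54.333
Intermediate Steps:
((47 - 35)/(68 - 14))*156 - 89 = (12/54)*156 - 89 = (12*(1/54))*156 - 89 = (2/9)*156 - 89 = 104/3 - 89 = -163/3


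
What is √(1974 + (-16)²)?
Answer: √2230 ≈ 47.223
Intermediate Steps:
√(1974 + (-16)²) = √(1974 + 256) = √2230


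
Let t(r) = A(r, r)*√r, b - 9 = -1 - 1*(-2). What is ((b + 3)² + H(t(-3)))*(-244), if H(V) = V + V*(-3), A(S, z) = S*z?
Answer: -41236 + 4392*I*√3 ≈ -41236.0 + 7607.2*I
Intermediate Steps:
b = 10 (b = 9 + (-1 - 1*(-2)) = 9 + (-1 + 2) = 9 + 1 = 10)
t(r) = r^(5/2) (t(r) = (r*r)*√r = r²*√r = r^(5/2))
H(V) = -2*V (H(V) = V - 3*V = -2*V)
((b + 3)² + H(t(-3)))*(-244) = ((10 + 3)² - 18*I*√3)*(-244) = (13² - 18*I*√3)*(-244) = (169 - 18*I*√3)*(-244) = -41236 + 4392*I*√3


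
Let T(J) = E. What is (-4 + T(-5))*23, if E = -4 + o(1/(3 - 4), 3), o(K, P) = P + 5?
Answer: 0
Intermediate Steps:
o(K, P) = 5 + P
E = 4 (E = -4 + (5 + 3) = -4 + 8 = 4)
T(J) = 4
(-4 + T(-5))*23 = (-4 + 4)*23 = 0*23 = 0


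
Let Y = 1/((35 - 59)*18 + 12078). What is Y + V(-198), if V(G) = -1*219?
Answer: -2550473/11646 ≈ -219.00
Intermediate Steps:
V(G) = -219
Y = 1/11646 (Y = 1/(-24*18 + 12078) = 1/(-432 + 12078) = 1/11646 ≈ 8.5866e-5)
Y + V(-198) = 1/11646 - 219 = -2550473/11646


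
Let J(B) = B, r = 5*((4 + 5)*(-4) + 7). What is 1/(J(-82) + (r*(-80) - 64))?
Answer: 1/11454 ≈ 8.7306e-5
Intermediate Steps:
r = -145 (r = 5*(9*(-4) + 7) = 5*(-36 + 7) = 5*(-29) = -145)
1/(J(-82) + (r*(-80) - 64)) = 1/(-82 + (-145*(-80) - 64)) = 1/(-82 + (11600 - 64)) = 1/(-82 + 11536) = 1/11454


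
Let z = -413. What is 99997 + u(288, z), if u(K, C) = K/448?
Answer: 1399967/14 ≈ 99998.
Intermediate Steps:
u(K, C) = K/448 (u(K, C) = K*(1/448) = K/448)
99997 + u(288, z) = 99997 + (1/448)*288 = 99997 + 9/14 = 1399967/14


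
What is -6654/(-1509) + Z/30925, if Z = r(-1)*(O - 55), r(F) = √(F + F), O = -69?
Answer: 2218/503 - 124*I*√2/30925 ≈ 4.4095 - 0.0056706*I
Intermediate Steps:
r(F) = √2*√F (r(F) = √(2*F) = √2*√F)
Z = -124*I*√2 (Z = (√2*√(-1))*(-69 - 55) = (√2*I)*(-124) = (I*√2)*(-124) = -124*I*√2 ≈ -175.36*I)
-6654/(-1509) + Z/30925 = -6654/(-1509) - 124*I*√2/30925 = -6654*(-1/1509) - 124*I*√2*(1/30925) = 2218/503 - 124*I*√2/30925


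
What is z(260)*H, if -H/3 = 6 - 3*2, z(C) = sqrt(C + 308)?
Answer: 0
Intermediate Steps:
z(C) = sqrt(308 + C)
H = 0 (H = -3*(6 - 3*2) = -3*(6 - 6) = -3*0 = 0)
z(260)*H = sqrt(308 + 260)*0 = sqrt(568)*0 = (2*sqrt(142))*0 = 0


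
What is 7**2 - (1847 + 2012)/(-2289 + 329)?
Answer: 99899/1960 ≈ 50.969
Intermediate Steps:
7**2 - (1847 + 2012)/(-2289 + 329) = 49 - 3859/(-1960) = 49 - 3859*(-1)/1960 = 49 - 1*(-3859/1960) = 49 + 3859/1960 = 99899/1960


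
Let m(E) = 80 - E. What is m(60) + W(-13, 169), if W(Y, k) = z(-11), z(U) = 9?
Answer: 29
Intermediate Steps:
W(Y, k) = 9
m(60) + W(-13, 169) = (80 - 1*60) + 9 = (80 - 60) + 9 = 20 + 9 = 29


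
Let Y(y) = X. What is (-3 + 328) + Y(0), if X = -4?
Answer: 321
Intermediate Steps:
Y(y) = -4
(-3 + 328) + Y(0) = (-3 + 328) - 4 = 325 - 4 = 321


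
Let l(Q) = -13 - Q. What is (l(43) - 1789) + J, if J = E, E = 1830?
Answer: -15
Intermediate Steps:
J = 1830
(l(43) - 1789) + J = ((-13 - 1*43) - 1789) + 1830 = ((-13 - 43) - 1789) + 1830 = (-56 - 1789) + 1830 = -1845 + 1830 = -15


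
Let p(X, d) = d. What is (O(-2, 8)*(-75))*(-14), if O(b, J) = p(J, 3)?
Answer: 3150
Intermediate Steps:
O(b, J) = 3
(O(-2, 8)*(-75))*(-14) = (3*(-75))*(-14) = -225*(-14) = 3150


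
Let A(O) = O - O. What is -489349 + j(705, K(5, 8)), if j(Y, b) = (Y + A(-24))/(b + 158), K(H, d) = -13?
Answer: -14190980/29 ≈ -4.8934e+5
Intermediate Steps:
A(O) = 0
j(Y, b) = Y/(158 + b) (j(Y, b) = (Y + 0)/(b + 158) = Y/(158 + b))
-489349 + j(705, K(5, 8)) = -489349 + 705/(158 - 13) = -489349 + 705/145 = -489349 + 705*(1/145) = -489349 + 141/29 = -14190980/29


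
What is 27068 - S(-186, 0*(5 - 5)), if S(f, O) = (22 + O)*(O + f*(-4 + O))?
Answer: 10700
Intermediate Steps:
27068 - S(-186, 0*(5 - 5)) = 27068 - ((0*(5 - 5))² - 88*(-186) + 22*(0*(5 - 5)) - 186*(0*(5 - 5))² + 18*(0*(5 - 5))*(-186)) = 27068 - ((0*0)² + 16368 + 22*(0*0) - 186*(0*0)² + 18*(0*0)*(-186)) = 27068 - (0² + 16368 + 22*0 - 186*0² + 18*0*(-186)) = 27068 - (0 + 16368 + 0 - 186*0 + 0) = 27068 - (0 + 16368 + 0 + 0 + 0) = 27068 - 1*16368 = 27068 - 16368 = 10700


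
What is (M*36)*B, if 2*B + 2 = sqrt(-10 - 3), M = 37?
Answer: -1332 + 666*I*sqrt(13) ≈ -1332.0 + 2401.3*I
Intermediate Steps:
B = -1 + I*sqrt(13)/2 (B = -1 + sqrt(-10 - 3)/2 = -1 + sqrt(-13)/2 = -1 + (I*sqrt(13))/2 = -1 + I*sqrt(13)/2 ≈ -1.0 + 1.8028*I)
(M*36)*B = (37*36)*(-1 + I*sqrt(13)/2) = 1332*(-1 + I*sqrt(13)/2) = -1332 + 666*I*sqrt(13)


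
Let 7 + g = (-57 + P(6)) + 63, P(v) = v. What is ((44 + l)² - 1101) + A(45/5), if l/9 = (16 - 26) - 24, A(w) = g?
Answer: 67548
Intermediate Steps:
g = 5 (g = -7 + ((-57 + 6) + 63) = -7 + (-51 + 63) = -7 + 12 = 5)
A(w) = 5
l = -306 (l = 9*((16 - 26) - 24) = 9*(-10 - 24) = 9*(-34) = -306)
((44 + l)² - 1101) + A(45/5) = ((44 - 306)² - 1101) + 5 = ((-262)² - 1101) + 5 = (68644 - 1101) + 5 = 67543 + 5 = 67548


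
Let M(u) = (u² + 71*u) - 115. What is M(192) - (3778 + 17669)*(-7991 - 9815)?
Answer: 381935663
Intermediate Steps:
M(u) = -115 + u² + 71*u
M(192) - (3778 + 17669)*(-7991 - 9815) = (-115 + 192² + 71*192) - (3778 + 17669)*(-7991 - 9815) = (-115 + 36864 + 13632) - 21447*(-17806) = 50381 - 1*(-381885282) = 50381 + 381885282 = 381935663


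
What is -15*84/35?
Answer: -36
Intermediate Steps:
-15*84/35 = -1260*1/35 = -36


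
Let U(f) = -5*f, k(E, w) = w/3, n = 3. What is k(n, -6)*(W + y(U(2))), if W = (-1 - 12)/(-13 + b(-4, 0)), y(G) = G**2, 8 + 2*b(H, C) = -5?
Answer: -604/3 ≈ -201.33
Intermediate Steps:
k(E, w) = w/3 (k(E, w) = w*(1/3) = w/3)
b(H, C) = -13/2 (b(H, C) = -4 + (1/2)*(-5) = -4 - 5/2 = -13/2)
W = 2/3 (W = (-1 - 12)/(-13 - 13/2) = -13/(-39/2) = -13*(-2/39) = 2/3 ≈ 0.66667)
k(n, -6)*(W + y(U(2))) = ((1/3)*(-6))*(2/3 + (-5*2)**2) = -2*(2/3 + (-10)**2) = -2*(2/3 + 100) = -2*302/3 = -604/3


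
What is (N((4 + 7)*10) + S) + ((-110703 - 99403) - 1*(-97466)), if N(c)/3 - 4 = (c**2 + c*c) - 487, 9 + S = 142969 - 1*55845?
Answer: 45626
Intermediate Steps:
S = 87115 (S = -9 + (142969 - 1*55845) = -9 + (142969 - 55845) = -9 + 87124 = 87115)
N(c) = -1449 + 6*c**2 (N(c) = 12 + 3*((c**2 + c*c) - 487) = 12 + 3*((c**2 + c**2) - 487) = 12 + 3*(2*c**2 - 487) = 12 + 3*(-487 + 2*c**2) = 12 + (-1461 + 6*c**2) = -1449 + 6*c**2)
(N((4 + 7)*10) + S) + ((-110703 - 99403) - 1*(-97466)) = ((-1449 + 6*((4 + 7)*10)**2) + 87115) + ((-110703 - 99403) - 1*(-97466)) = ((-1449 + 6*(11*10)**2) + 87115) + (-210106 + 97466) = ((-1449 + 6*110**2) + 87115) - 112640 = ((-1449 + 6*12100) + 87115) - 112640 = ((-1449 + 72600) + 87115) - 112640 = (71151 + 87115) - 112640 = 158266 - 112640 = 45626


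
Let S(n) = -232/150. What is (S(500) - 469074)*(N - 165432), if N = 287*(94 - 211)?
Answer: 2333779840442/25 ≈ 9.3351e+10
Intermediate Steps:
S(n) = -116/75 (S(n) = -232*1/150 = -116/75)
N = -33579 (N = 287*(-117) = -33579)
(S(500) - 469074)*(N - 165432) = (-116/75 - 469074)*(-33579 - 165432) = -35180666/75*(-199011) = 2333779840442/25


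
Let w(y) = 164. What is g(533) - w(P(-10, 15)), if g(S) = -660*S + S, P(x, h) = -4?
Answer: -351411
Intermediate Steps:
g(S) = -659*S
g(533) - w(P(-10, 15)) = -659*533 - 1*164 = -351247 - 164 = -351411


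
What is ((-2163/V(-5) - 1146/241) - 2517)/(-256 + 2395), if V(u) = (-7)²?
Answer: -1442890/1202831 ≈ -1.1996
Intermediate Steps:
V(u) = 49
((-2163/V(-5) - 1146/241) - 2517)/(-256 + 2395) = ((-2163/49 - 1146/241) - 2517)/(-256 + 2395) = ((-2163*1/49 - 1146*1/241) - 2517)/2139 = ((-309/7 - 1146/241) - 2517)*(1/2139) = (-82491/1687 - 2517)*(1/2139) = -4328670/1687*1/2139 = -1442890/1202831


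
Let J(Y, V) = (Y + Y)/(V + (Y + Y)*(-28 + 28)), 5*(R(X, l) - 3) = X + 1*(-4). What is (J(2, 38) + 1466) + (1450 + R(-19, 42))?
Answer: 276878/95 ≈ 2914.5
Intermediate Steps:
R(X, l) = 11/5 + X/5 (R(X, l) = 3 + (X + 1*(-4))/5 = 3 + (X - 4)/5 = 3 + (-4 + X)/5 = 3 + (-⅘ + X/5) = 11/5 + X/5)
J(Y, V) = 2*Y/V (J(Y, V) = (2*Y)/(V + (2*Y)*0) = (2*Y)/(V + 0) = (2*Y)/V = 2*Y/V)
(J(2, 38) + 1466) + (1450 + R(-19, 42)) = (2*2/38 + 1466) + (1450 + (11/5 + (⅕)*(-19))) = (2*2*(1/38) + 1466) + (1450 + (11/5 - 19/5)) = (2/19 + 1466) + (1450 - 8/5) = 27856/19 + 7242/5 = 276878/95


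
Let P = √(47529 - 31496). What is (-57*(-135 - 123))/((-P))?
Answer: -14706*√16033/16033 ≈ -116.14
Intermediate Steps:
P = √16033 ≈ 126.62
(-57*(-135 - 123))/((-P)) = (-57*(-135 - 123))/((-√16033)) = (-57*(-258))*(-√16033/16033) = 14706*(-√16033/16033) = -14706*√16033/16033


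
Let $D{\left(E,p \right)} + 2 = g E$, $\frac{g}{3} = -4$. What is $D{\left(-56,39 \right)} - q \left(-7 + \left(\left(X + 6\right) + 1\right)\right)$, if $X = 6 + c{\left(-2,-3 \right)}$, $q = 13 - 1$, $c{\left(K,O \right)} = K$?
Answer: $622$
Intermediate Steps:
$g = -12$ ($g = 3 \left(-4\right) = -12$)
$D{\left(E,p \right)} = -2 - 12 E$
$q = 12$ ($q = 13 - 1 = 12$)
$X = 4$ ($X = 6 - 2 = 4$)
$D{\left(-56,39 \right)} - q \left(-7 + \left(\left(X + 6\right) + 1\right)\right) = \left(-2 - -672\right) - 12 \left(-7 + \left(\left(4 + 6\right) + 1\right)\right) = \left(-2 + 672\right) - 12 \left(-7 + \left(10 + 1\right)\right) = 670 - 12 \left(-7 + 11\right) = 670 - 12 \cdot 4 = 670 - 48 = 622$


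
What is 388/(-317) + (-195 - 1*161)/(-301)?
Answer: -3936/95417 ≈ -0.041251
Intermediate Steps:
388/(-317) + (-195 - 1*161)/(-301) = 388*(-1/317) + (-195 - 161)*(-1/301) = -388/317 - 356*(-1/301) = -388/317 + 356/301 = -3936/95417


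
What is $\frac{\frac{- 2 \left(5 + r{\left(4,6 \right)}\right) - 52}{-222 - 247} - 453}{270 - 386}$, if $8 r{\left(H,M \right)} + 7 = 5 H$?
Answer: $\frac{849567}{217616} \approx 3.904$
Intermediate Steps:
$r{\left(H,M \right)} = - \frac{7}{8} + \frac{5 H}{8}$
$\frac{\frac{- 2 \left(5 + r{\left(4,6 \right)}\right) - 52}{-222 - 247} - 453}{270 - 386} = \frac{\frac{- 2 \left(5 + \left(- \frac{7}{8} + \frac{5}{8} \cdot 4\right)\right) - 52}{-222 - 247} - 453}{270 - 386} = \frac{\frac{- 2 \left(5 + \left(- \frac{7}{8} + \frac{5}{2}\right)\right) - 52}{-469} - 453}{-116} = \left(\left(- 2 \left(5 + \frac{13}{8}\right) - 52\right) \left(- \frac{1}{469}\right) - 453\right) \left(- \frac{1}{116}\right) = \left(\left(\left(-2\right) \frac{53}{8} - 52\right) \left(- \frac{1}{469}\right) - 453\right) \left(- \frac{1}{116}\right) = \left(\left(- \frac{53}{4} - 52\right) \left(- \frac{1}{469}\right) - 453\right) \left(- \frac{1}{116}\right) = \left(\left(- \frac{261}{4}\right) \left(- \frac{1}{469}\right) - 453\right) \left(- \frac{1}{116}\right) = \left(\frac{261}{1876} - 453\right) \left(- \frac{1}{116}\right) = \left(- \frac{849567}{1876}\right) \left(- \frac{1}{116}\right) = \frac{849567}{217616}$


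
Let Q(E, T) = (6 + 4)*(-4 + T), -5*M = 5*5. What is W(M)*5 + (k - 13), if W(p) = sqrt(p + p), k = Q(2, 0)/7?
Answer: -131/7 + 5*I*sqrt(10) ≈ -18.714 + 15.811*I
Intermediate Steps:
M = -5 ≈ -5.0000
Q(E, T) = -40 + 10*T (Q(E, T) = 10*(-4 + T) = -40 + 10*T)
k = -40/7 (k = (-40 + 10*0)/7 = (-40 + 0)*(1/7) = -40*1/7 = -40/7 ≈ -5.7143)
W(p) = sqrt(2)*sqrt(p) (W(p) = sqrt(2*p) = sqrt(2)*sqrt(p))
W(M)*5 + (k - 13) = (sqrt(2)*sqrt(-5))*5 + (-40/7 - 13) = (sqrt(2)*(I*sqrt(5)))*5 - 131/7 = (I*sqrt(10))*5 - 131/7 = 5*I*sqrt(10) - 131/7 = -131/7 + 5*I*sqrt(10)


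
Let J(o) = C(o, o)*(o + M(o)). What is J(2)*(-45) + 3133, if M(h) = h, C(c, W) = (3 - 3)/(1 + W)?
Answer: 3133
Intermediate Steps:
C(c, W) = 0 (C(c, W) = 0/(1 + W) = 0)
J(o) = 0 (J(o) = 0*(o + o) = 0*(2*o) = 0)
J(2)*(-45) + 3133 = 0*(-45) + 3133 = 0 + 3133 = 3133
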